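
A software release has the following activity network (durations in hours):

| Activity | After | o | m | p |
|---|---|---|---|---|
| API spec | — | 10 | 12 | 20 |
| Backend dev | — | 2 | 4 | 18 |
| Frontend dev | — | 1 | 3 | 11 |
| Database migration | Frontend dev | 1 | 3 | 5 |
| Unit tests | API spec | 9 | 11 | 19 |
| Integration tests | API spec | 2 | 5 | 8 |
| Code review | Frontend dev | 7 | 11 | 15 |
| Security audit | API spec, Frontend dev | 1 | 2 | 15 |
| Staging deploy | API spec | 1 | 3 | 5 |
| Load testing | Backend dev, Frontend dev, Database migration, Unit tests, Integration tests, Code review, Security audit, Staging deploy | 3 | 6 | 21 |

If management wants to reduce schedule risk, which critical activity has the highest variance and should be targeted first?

te_API spec = (10 + 4·12 + 20)/6 = 78/6 = 13; σ²_API spec = ((20−10)/6)² = 2.778
te_Backend dev = (2 + 4·4 + 18)/6 = 36/6 = 6; σ²_Backend dev = ((18−2)/6)² = 7.111
te_Frontend dev = (1 + 4·3 + 11)/6 = 24/6 = 4; σ²_Frontend dev = ((11−1)/6)² = 2.778
te_Database migration = (1 + 4·3 + 5)/6 = 18/6 = 3; σ²_Database migration = ((5−1)/6)² = 0.444
te_Unit tests = (9 + 4·11 + 19)/6 = 72/6 = 12; σ²_Unit tests = ((19−9)/6)² = 2.778
te_Integration tests = (2 + 4·5 + 8)/6 = 30/6 = 5; σ²_Integration tests = ((8−2)/6)² = 1.000
te_Code review = (7 + 4·11 + 15)/6 = 66/6 = 11; σ²_Code review = ((15−7)/6)² = 1.778
te_Security audit = (1 + 4·2 + 15)/6 = 24/6 = 4; σ²_Security audit = ((15−1)/6)² = 5.444
te_Staging deploy = (1 + 4·3 + 5)/6 = 18/6 = 3; σ²_Staging deploy = ((5−1)/6)² = 0.444
te_Load testing = (3 + 4·6 + 21)/6 = 48/6 = 8; σ²_Load testing = ((21−3)/6)² = 9.000

Forward pass:
ES_API spec = 0; EF_API spec = 13
ES_Backend dev = 0; EF_Backend dev = 6
ES_Frontend dev = 0; EF_Frontend dev = 4
ES_Database migration = 4; EF_Database migration = 4+3 = 7
ES_Unit tests = 13; EF_Unit tests = 13+12 = 25
ES_Integration tests = 13; EF_Integration tests = 13+5 = 18
ES_Code review = 4; EF_Code review = 4+11 = 15
ES_Security audit = max(EF_API spec=13, EF_Frontend dev=4) = 13; EF_Security audit = 13+4 = 17
ES_Staging deploy = 13; EF_Staging deploy = 13+3 = 16
ES_Load testing = max(EF_Backend dev=6, EF_Frontend dev=4, EF_Database migration=7, EF_Unit tests=25, EF_Integration tests=18, EF_Code review=15, EF_Security audit=17, EF_Staging deploy=16) = 25; EF_Load testing = 25+8 = 33
Expected project duration μ = 33 hours. Critical path: API spec → Unit tests → Load testing.

Variances on critical path: σ²_API spec=2.778, σ²_Unit tests=2.778, σ²_Load testing=9.000.
Largest is σ²_Load testing = 9.000.

Load testing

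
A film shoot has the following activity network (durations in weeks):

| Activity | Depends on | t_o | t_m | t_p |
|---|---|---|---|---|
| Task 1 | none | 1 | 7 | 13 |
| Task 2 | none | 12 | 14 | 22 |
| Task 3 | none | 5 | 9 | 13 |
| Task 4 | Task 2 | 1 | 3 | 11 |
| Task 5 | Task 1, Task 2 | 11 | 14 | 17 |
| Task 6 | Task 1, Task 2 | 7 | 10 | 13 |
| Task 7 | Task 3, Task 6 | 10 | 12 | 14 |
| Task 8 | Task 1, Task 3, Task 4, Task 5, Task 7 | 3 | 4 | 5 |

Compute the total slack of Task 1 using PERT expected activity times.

te_Task 1 = (1 + 4·7 + 13)/6 = 42/6 = 7
te_Task 2 = (12 + 4·14 + 22)/6 = 90/6 = 15
te_Task 3 = (5 + 4·9 + 13)/6 = 54/6 = 9
te_Task 4 = (1 + 4·3 + 11)/6 = 24/6 = 4
te_Task 5 = (11 + 4·14 + 17)/6 = 84/6 = 14
te_Task 6 = (7 + 4·10 + 13)/6 = 60/6 = 10
te_Task 7 = (10 + 4·12 + 14)/6 = 72/6 = 12
te_Task 8 = (3 + 4·4 + 5)/6 = 24/6 = 4

Forward pass:
ES_Task 1 = 0; EF_Task 1 = 7
ES_Task 2 = 0; EF_Task 2 = 15
ES_Task 3 = 0; EF_Task 3 = 9
ES_Task 4 = 15; EF_Task 4 = 15+4 = 19
ES_Task 5 = max(EF_Task 1=7, EF_Task 2=15) = 15; EF_Task 5 = 15+14 = 29
ES_Task 6 = max(EF_Task 1=7, EF_Task 2=15) = 15; EF_Task 6 = 15+10 = 25
ES_Task 7 = max(EF_Task 3=9, EF_Task 6=25) = 25; EF_Task 7 = 25+12 = 37
ES_Task 8 = max(EF_Task 1=7, EF_Task 3=9, EF_Task 4=19, EF_Task 5=29, EF_Task 7=37) = 37; EF_Task 8 = 37+4 = 41
Expected project duration μ = 41 weeks. Critical path: Task 2 → Task 6 → Task 7 → Task 8.

Backward pass:
LF_Task 8 = 41; LS_Task 8 = 41−4 = 37
LF_Task 7 = LS_Task 8 = 37; LS_Task 7 = 37−12 = 25
LF_Task 6 = LS_Task 7 = 25; LS_Task 6 = 25−10 = 15
LF_Task 5 = LS_Task 8 = 37; LS_Task 5 = 37−14 = 23
LF_Task 4 = LS_Task 8 = 37; LS_Task 4 = 37−4 = 33
LF_Task 3 = min(LS_Task 7=25, LS_Task 8=37) = 25; LS_Task 3 = 25−9 = 16
LF_Task 2 = min(LS_Task 4=33, LS_Task 5=23, LS_Task 6=15) = 15; LS_Task 2 = 15−15 = 0
LF_Task 1 = min(LS_Task 5=23, LS_Task 6=15, LS_Task 8=37) = 15; LS_Task 1 = 15−7 = 8
Slack_Task 1 = LS_Task 1 − ES_Task 1 = 8 − 0 = 8

8 weeks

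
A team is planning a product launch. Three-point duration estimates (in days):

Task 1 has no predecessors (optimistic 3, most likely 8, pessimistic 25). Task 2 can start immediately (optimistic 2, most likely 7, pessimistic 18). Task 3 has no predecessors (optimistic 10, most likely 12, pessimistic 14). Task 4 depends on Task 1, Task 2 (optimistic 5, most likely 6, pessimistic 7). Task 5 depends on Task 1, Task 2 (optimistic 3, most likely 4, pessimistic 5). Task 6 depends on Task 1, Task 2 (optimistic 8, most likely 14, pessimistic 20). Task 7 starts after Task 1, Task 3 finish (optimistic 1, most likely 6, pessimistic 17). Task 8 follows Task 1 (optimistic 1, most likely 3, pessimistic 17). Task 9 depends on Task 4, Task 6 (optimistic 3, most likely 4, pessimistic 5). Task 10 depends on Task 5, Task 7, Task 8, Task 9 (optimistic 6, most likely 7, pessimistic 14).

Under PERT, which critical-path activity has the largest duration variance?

te_Task 1 = (3 + 4·8 + 25)/6 = 60/6 = 10; σ²_Task 1 = ((25−3)/6)² = 13.444
te_Task 2 = (2 + 4·7 + 18)/6 = 48/6 = 8; σ²_Task 2 = ((18−2)/6)² = 7.111
te_Task 3 = (10 + 4·12 + 14)/6 = 72/6 = 12; σ²_Task 3 = ((14−10)/6)² = 0.444
te_Task 4 = (5 + 4·6 + 7)/6 = 36/6 = 6; σ²_Task 4 = ((7−5)/6)² = 0.111
te_Task 5 = (3 + 4·4 + 5)/6 = 24/6 = 4; σ²_Task 5 = ((5−3)/6)² = 0.111
te_Task 6 = (8 + 4·14 + 20)/6 = 84/6 = 14; σ²_Task 6 = ((20−8)/6)² = 4.000
te_Task 7 = (1 + 4·6 + 17)/6 = 42/6 = 7; σ²_Task 7 = ((17−1)/6)² = 7.111
te_Task 8 = (1 + 4·3 + 17)/6 = 30/6 = 5; σ²_Task 8 = ((17−1)/6)² = 7.111
te_Task 9 = (3 + 4·4 + 5)/6 = 24/6 = 4; σ²_Task 9 = ((5−3)/6)² = 0.111
te_Task 10 = (6 + 4·7 + 14)/6 = 48/6 = 8; σ²_Task 10 = ((14−6)/6)² = 1.778

Forward pass:
ES_Task 1 = 0; EF_Task 1 = 10
ES_Task 2 = 0; EF_Task 2 = 8
ES_Task 3 = 0; EF_Task 3 = 12
ES_Task 4 = max(EF_Task 1=10, EF_Task 2=8) = 10; EF_Task 4 = 10+6 = 16
ES_Task 5 = max(EF_Task 1=10, EF_Task 2=8) = 10; EF_Task 5 = 10+4 = 14
ES_Task 6 = max(EF_Task 1=10, EF_Task 2=8) = 10; EF_Task 6 = 10+14 = 24
ES_Task 7 = max(EF_Task 1=10, EF_Task 3=12) = 12; EF_Task 7 = 12+7 = 19
ES_Task 8 = 10; EF_Task 8 = 10+5 = 15
ES_Task 9 = max(EF_Task 4=16, EF_Task 6=24) = 24; EF_Task 9 = 24+4 = 28
ES_Task 10 = max(EF_Task 5=14, EF_Task 7=19, EF_Task 8=15, EF_Task 9=28) = 28; EF_Task 10 = 28+8 = 36
Expected project duration μ = 36 days. Critical path: Task 1 → Task 6 → Task 9 → Task 10.

Variances on critical path: σ²_Task 1=13.444, σ²_Task 6=4.000, σ²_Task 9=0.111, σ²_Task 10=1.778.
Largest is σ²_Task 1 = 13.444.

Task 1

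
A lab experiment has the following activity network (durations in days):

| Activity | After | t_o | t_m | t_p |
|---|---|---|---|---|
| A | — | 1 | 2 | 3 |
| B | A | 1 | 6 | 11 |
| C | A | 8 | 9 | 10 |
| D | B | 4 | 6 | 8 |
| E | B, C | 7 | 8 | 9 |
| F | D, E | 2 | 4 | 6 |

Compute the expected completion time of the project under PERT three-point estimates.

te_A = (1 + 4·2 + 3)/6 = 12/6 = 2
te_B = (1 + 4·6 + 11)/6 = 36/6 = 6
te_C = (8 + 4·9 + 10)/6 = 54/6 = 9
te_D = (4 + 4·6 + 8)/6 = 36/6 = 6
te_E = (7 + 4·8 + 9)/6 = 48/6 = 8
te_F = (2 + 4·4 + 6)/6 = 24/6 = 4

Forward pass:
ES_A = 0; EF_A = 2
ES_B = 2; EF_B = 2+6 = 8
ES_C = 2; EF_C = 2+9 = 11
ES_D = 8; EF_D = 8+6 = 14
ES_E = max(EF_B=8, EF_C=11) = 11; EF_E = 11+8 = 19
ES_F = max(EF_D=14, EF_E=19) = 19; EF_F = 19+4 = 23
Expected project duration μ = 23 days. Critical path: A → C → E → F.

23 days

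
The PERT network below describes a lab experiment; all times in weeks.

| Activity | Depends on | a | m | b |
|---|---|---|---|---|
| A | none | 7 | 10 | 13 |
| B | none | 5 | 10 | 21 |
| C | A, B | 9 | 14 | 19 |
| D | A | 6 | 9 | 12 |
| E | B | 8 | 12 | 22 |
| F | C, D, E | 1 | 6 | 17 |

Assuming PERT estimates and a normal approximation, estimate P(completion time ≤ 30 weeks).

te_A = (7 + 4·10 + 13)/6 = 60/6 = 10; σ²_A = ((13−7)/6)² = 1.000
te_B = (5 + 4·10 + 21)/6 = 66/6 = 11; σ²_B = ((21−5)/6)² = 7.111
te_C = (9 + 4·14 + 19)/6 = 84/6 = 14; σ²_C = ((19−9)/6)² = 2.778
te_D = (6 + 4·9 + 12)/6 = 54/6 = 9; σ²_D = ((12−6)/6)² = 1.000
te_E = (8 + 4·12 + 22)/6 = 78/6 = 13; σ²_E = ((22−8)/6)² = 5.444
te_F = (1 + 4·6 + 17)/6 = 42/6 = 7; σ²_F = ((17−1)/6)² = 7.111

Forward pass:
ES_A = 0; EF_A = 10
ES_B = 0; EF_B = 11
ES_C = max(EF_A=10, EF_B=11) = 11; EF_C = 11+14 = 25
ES_D = 10; EF_D = 10+9 = 19
ES_E = 11; EF_E = 11+13 = 24
ES_F = max(EF_C=25, EF_D=19, EF_E=24) = 25; EF_F = 25+7 = 32
Expected project duration μ = 32 weeks. Critical path: B → C → F.

Variance along critical path = 7.111 + 2.778 + 7.111 = 17.000; σ = √17.000 = 4.123 weeks.
Z = (30 − 32) / 4.123 = -0.485
P(T ≤ 30) = Φ(-0.485) ≈ 0.314

0.314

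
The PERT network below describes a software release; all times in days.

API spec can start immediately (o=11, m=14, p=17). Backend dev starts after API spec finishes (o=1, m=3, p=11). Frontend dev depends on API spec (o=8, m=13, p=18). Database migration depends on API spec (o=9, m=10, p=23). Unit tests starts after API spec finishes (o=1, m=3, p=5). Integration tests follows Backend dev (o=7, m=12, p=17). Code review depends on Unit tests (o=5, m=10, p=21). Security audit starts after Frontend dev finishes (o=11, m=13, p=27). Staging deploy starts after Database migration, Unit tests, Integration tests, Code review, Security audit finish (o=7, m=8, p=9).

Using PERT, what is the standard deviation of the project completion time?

3.32 days

te_API spec = (11 + 4·14 + 17)/6 = 84/6 = 14; σ²_API spec = ((17−11)/6)² = 1.000
te_Backend dev = (1 + 4·3 + 11)/6 = 24/6 = 4; σ²_Backend dev = ((11−1)/6)² = 2.778
te_Frontend dev = (8 + 4·13 + 18)/6 = 78/6 = 13; σ²_Frontend dev = ((18−8)/6)² = 2.778
te_Database migration = (9 + 4·10 + 23)/6 = 72/6 = 12; σ²_Database migration = ((23−9)/6)² = 5.444
te_Unit tests = (1 + 4·3 + 5)/6 = 18/6 = 3; σ²_Unit tests = ((5−1)/6)² = 0.444
te_Integration tests = (7 + 4·12 + 17)/6 = 72/6 = 12; σ²_Integration tests = ((17−7)/6)² = 2.778
te_Code review = (5 + 4·10 + 21)/6 = 66/6 = 11; σ²_Code review = ((21−5)/6)² = 7.111
te_Security audit = (11 + 4·13 + 27)/6 = 90/6 = 15; σ²_Security audit = ((27−11)/6)² = 7.111
te_Staging deploy = (7 + 4·8 + 9)/6 = 48/6 = 8; σ²_Staging deploy = ((9−7)/6)² = 0.111

Forward pass:
ES_API spec = 0; EF_API spec = 14
ES_Backend dev = 14; EF_Backend dev = 14+4 = 18
ES_Frontend dev = 14; EF_Frontend dev = 14+13 = 27
ES_Database migration = 14; EF_Database migration = 14+12 = 26
ES_Unit tests = 14; EF_Unit tests = 14+3 = 17
ES_Integration tests = 18; EF_Integration tests = 18+12 = 30
ES_Code review = 17; EF_Code review = 17+11 = 28
ES_Security audit = 27; EF_Security audit = 27+15 = 42
ES_Staging deploy = max(EF_Database migration=26, EF_Unit tests=17, EF_Integration tests=30, EF_Code review=28, EF_Security audit=42) = 42; EF_Staging deploy = 42+8 = 50
Expected project duration μ = 50 days. Critical path: API spec → Frontend dev → Security audit → Staging deploy.

Variance along critical path = 1.000 + 2.778 + 7.111 + 0.111 = 11.000
σ = √11.000 = 3.317 days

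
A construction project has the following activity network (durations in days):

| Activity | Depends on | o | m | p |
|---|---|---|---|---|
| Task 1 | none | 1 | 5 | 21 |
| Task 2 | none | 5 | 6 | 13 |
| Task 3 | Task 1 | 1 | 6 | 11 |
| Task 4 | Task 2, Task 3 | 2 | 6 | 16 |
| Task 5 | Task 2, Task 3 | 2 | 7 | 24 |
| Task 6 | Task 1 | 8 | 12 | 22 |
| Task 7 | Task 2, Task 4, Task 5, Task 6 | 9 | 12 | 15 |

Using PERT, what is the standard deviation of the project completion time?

5.32 days

te_Task 1 = (1 + 4·5 + 21)/6 = 42/6 = 7; σ²_Task 1 = ((21−1)/6)² = 11.111
te_Task 2 = (5 + 4·6 + 13)/6 = 42/6 = 7; σ²_Task 2 = ((13−5)/6)² = 1.778
te_Task 3 = (1 + 4·6 + 11)/6 = 36/6 = 6; σ²_Task 3 = ((11−1)/6)² = 2.778
te_Task 4 = (2 + 4·6 + 16)/6 = 42/6 = 7; σ²_Task 4 = ((16−2)/6)² = 5.444
te_Task 5 = (2 + 4·7 + 24)/6 = 54/6 = 9; σ²_Task 5 = ((24−2)/6)² = 13.444
te_Task 6 = (8 + 4·12 + 22)/6 = 78/6 = 13; σ²_Task 6 = ((22−8)/6)² = 5.444
te_Task 7 = (9 + 4·12 + 15)/6 = 72/6 = 12; σ²_Task 7 = ((15−9)/6)² = 1.000

Forward pass:
ES_Task 1 = 0; EF_Task 1 = 7
ES_Task 2 = 0; EF_Task 2 = 7
ES_Task 3 = 7; EF_Task 3 = 7+6 = 13
ES_Task 4 = max(EF_Task 2=7, EF_Task 3=13) = 13; EF_Task 4 = 13+7 = 20
ES_Task 5 = max(EF_Task 2=7, EF_Task 3=13) = 13; EF_Task 5 = 13+9 = 22
ES_Task 6 = 7; EF_Task 6 = 7+13 = 20
ES_Task 7 = max(EF_Task 2=7, EF_Task 4=20, EF_Task 5=22, EF_Task 6=20) = 22; EF_Task 7 = 22+12 = 34
Expected project duration μ = 34 days. Critical path: Task 1 → Task 3 → Task 5 → Task 7.

Variance along critical path = 11.111 + 2.778 + 13.444 + 1.000 = 28.333
σ = √28.333 = 5.323 days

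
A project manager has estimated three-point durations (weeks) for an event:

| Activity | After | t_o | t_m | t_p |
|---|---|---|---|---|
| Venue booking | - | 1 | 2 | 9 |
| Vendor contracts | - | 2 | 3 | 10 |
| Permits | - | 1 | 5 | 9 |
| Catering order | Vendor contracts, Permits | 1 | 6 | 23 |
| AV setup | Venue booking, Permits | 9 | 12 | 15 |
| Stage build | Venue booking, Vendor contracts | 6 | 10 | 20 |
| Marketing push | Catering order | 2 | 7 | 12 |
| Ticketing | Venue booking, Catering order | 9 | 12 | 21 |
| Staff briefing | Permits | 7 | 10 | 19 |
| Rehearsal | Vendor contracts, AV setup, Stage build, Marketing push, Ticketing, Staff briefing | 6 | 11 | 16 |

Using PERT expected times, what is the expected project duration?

37 weeks

te_Venue booking = (1 + 4·2 + 9)/6 = 18/6 = 3
te_Vendor contracts = (2 + 4·3 + 10)/6 = 24/6 = 4
te_Permits = (1 + 4·5 + 9)/6 = 30/6 = 5
te_Catering order = (1 + 4·6 + 23)/6 = 48/6 = 8
te_AV setup = (9 + 4·12 + 15)/6 = 72/6 = 12
te_Stage build = (6 + 4·10 + 20)/6 = 66/6 = 11
te_Marketing push = (2 + 4·7 + 12)/6 = 42/6 = 7
te_Ticketing = (9 + 4·12 + 21)/6 = 78/6 = 13
te_Staff briefing = (7 + 4·10 + 19)/6 = 66/6 = 11
te_Rehearsal = (6 + 4·11 + 16)/6 = 66/6 = 11

Forward pass:
ES_Venue booking = 0; EF_Venue booking = 3
ES_Vendor contracts = 0; EF_Vendor contracts = 4
ES_Permits = 0; EF_Permits = 5
ES_Catering order = max(EF_Vendor contracts=4, EF_Permits=5) = 5; EF_Catering order = 5+8 = 13
ES_AV setup = max(EF_Venue booking=3, EF_Permits=5) = 5; EF_AV setup = 5+12 = 17
ES_Stage build = max(EF_Venue booking=3, EF_Vendor contracts=4) = 4; EF_Stage build = 4+11 = 15
ES_Marketing push = 13; EF_Marketing push = 13+7 = 20
ES_Ticketing = max(EF_Venue booking=3, EF_Catering order=13) = 13; EF_Ticketing = 13+13 = 26
ES_Staff briefing = 5; EF_Staff briefing = 5+11 = 16
ES_Rehearsal = max(EF_Vendor contracts=4, EF_AV setup=17, EF_Stage build=15, EF_Marketing push=20, EF_Ticketing=26, EF_Staff briefing=16) = 26; EF_Rehearsal = 26+11 = 37
Expected project duration μ = 37 weeks. Critical path: Permits → Catering order → Ticketing → Rehearsal.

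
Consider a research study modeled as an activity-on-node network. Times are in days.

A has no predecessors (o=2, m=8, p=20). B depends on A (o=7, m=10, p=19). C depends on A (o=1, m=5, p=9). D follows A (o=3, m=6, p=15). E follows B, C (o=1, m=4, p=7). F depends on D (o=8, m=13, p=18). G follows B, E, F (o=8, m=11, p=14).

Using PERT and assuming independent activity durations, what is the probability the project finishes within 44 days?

0.836

te_A = (2 + 4·8 + 20)/6 = 54/6 = 9; σ²_A = ((20−2)/6)² = 9.000
te_B = (7 + 4·10 + 19)/6 = 66/6 = 11; σ²_B = ((19−7)/6)² = 4.000
te_C = (1 + 4·5 + 9)/6 = 30/6 = 5; σ²_C = ((9−1)/6)² = 1.778
te_D = (3 + 4·6 + 15)/6 = 42/6 = 7; σ²_D = ((15−3)/6)² = 4.000
te_E = (1 + 4·4 + 7)/6 = 24/6 = 4; σ²_E = ((7−1)/6)² = 1.000
te_F = (8 + 4·13 + 18)/6 = 78/6 = 13; σ²_F = ((18−8)/6)² = 2.778
te_G = (8 + 4·11 + 14)/6 = 66/6 = 11; σ²_G = ((14−8)/6)² = 1.000

Forward pass:
ES_A = 0; EF_A = 9
ES_B = 9; EF_B = 9+11 = 20
ES_C = 9; EF_C = 9+5 = 14
ES_D = 9; EF_D = 9+7 = 16
ES_E = max(EF_B=20, EF_C=14) = 20; EF_E = 20+4 = 24
ES_F = 16; EF_F = 16+13 = 29
ES_G = max(EF_B=20, EF_E=24, EF_F=29) = 29; EF_G = 29+11 = 40
Expected project duration μ = 40 days. Critical path: A → D → F → G.

Variance along critical path = 9.000 + 4.000 + 2.778 + 1.000 = 16.778; σ = √16.778 = 4.096 days.
Z = (44 − 40) / 4.096 = 0.977
P(T ≤ 44) = Φ(0.977) ≈ 0.836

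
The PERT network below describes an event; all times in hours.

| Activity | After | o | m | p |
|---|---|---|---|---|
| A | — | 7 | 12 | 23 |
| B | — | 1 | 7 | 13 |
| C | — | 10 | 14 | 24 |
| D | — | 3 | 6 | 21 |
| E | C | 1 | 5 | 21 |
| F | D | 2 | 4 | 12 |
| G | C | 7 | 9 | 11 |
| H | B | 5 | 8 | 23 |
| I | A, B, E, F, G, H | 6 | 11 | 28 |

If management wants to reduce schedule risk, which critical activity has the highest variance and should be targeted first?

I

te_A = (7 + 4·12 + 23)/6 = 78/6 = 13; σ²_A = ((23−7)/6)² = 7.111
te_B = (1 + 4·7 + 13)/6 = 42/6 = 7; σ²_B = ((13−1)/6)² = 4.000
te_C = (10 + 4·14 + 24)/6 = 90/6 = 15; σ²_C = ((24−10)/6)² = 5.444
te_D = (3 + 4·6 + 21)/6 = 48/6 = 8; σ²_D = ((21−3)/6)² = 9.000
te_E = (1 + 4·5 + 21)/6 = 42/6 = 7; σ²_E = ((21−1)/6)² = 11.111
te_F = (2 + 4·4 + 12)/6 = 30/6 = 5; σ²_F = ((12−2)/6)² = 2.778
te_G = (7 + 4·9 + 11)/6 = 54/6 = 9; σ²_G = ((11−7)/6)² = 0.444
te_H = (5 + 4·8 + 23)/6 = 60/6 = 10; σ²_H = ((23−5)/6)² = 9.000
te_I = (6 + 4·11 + 28)/6 = 78/6 = 13; σ²_I = ((28−6)/6)² = 13.444

Forward pass:
ES_A = 0; EF_A = 13
ES_B = 0; EF_B = 7
ES_C = 0; EF_C = 15
ES_D = 0; EF_D = 8
ES_E = 15; EF_E = 15+7 = 22
ES_F = 8; EF_F = 8+5 = 13
ES_G = 15; EF_G = 15+9 = 24
ES_H = 7; EF_H = 7+10 = 17
ES_I = max(EF_A=13, EF_B=7, EF_E=22, EF_F=13, EF_G=24, EF_H=17) = 24; EF_I = 24+13 = 37
Expected project duration μ = 37 hours. Critical path: C → G → I.

Variances on critical path: σ²_C=5.444, σ²_G=0.444, σ²_I=13.444.
Largest is σ²_I = 13.444.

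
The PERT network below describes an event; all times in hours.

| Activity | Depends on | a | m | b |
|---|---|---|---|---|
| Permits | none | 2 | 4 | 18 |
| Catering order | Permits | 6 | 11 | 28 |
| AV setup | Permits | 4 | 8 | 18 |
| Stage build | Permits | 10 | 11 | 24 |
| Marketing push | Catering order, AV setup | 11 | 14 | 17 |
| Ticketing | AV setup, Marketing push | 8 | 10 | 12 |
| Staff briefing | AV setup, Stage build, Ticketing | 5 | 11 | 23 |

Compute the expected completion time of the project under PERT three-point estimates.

55 hours

te_Permits = (2 + 4·4 + 18)/6 = 36/6 = 6
te_Catering order = (6 + 4·11 + 28)/6 = 78/6 = 13
te_AV setup = (4 + 4·8 + 18)/6 = 54/6 = 9
te_Stage build = (10 + 4·11 + 24)/6 = 78/6 = 13
te_Marketing push = (11 + 4·14 + 17)/6 = 84/6 = 14
te_Ticketing = (8 + 4·10 + 12)/6 = 60/6 = 10
te_Staff briefing = (5 + 4·11 + 23)/6 = 72/6 = 12

Forward pass:
ES_Permits = 0; EF_Permits = 6
ES_Catering order = 6; EF_Catering order = 6+13 = 19
ES_AV setup = 6; EF_AV setup = 6+9 = 15
ES_Stage build = 6; EF_Stage build = 6+13 = 19
ES_Marketing push = max(EF_Catering order=19, EF_AV setup=15) = 19; EF_Marketing push = 19+14 = 33
ES_Ticketing = max(EF_AV setup=15, EF_Marketing push=33) = 33; EF_Ticketing = 33+10 = 43
ES_Staff briefing = max(EF_AV setup=15, EF_Stage build=19, EF_Ticketing=43) = 43; EF_Staff briefing = 43+12 = 55
Expected project duration μ = 55 hours. Critical path: Permits → Catering order → Marketing push → Ticketing → Staff briefing.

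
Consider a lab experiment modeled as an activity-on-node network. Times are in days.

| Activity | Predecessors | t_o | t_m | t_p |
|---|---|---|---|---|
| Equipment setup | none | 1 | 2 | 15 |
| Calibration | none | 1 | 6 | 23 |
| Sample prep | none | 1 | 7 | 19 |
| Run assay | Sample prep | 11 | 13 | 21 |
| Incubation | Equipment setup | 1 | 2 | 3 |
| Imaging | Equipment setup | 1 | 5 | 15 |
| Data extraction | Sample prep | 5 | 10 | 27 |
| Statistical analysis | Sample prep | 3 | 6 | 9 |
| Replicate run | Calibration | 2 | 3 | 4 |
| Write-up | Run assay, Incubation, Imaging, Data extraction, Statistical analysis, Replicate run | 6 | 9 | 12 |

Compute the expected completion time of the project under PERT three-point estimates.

te_Equipment setup = (1 + 4·2 + 15)/6 = 24/6 = 4
te_Calibration = (1 + 4·6 + 23)/6 = 48/6 = 8
te_Sample prep = (1 + 4·7 + 19)/6 = 48/6 = 8
te_Run assay = (11 + 4·13 + 21)/6 = 84/6 = 14
te_Incubation = (1 + 4·2 + 3)/6 = 12/6 = 2
te_Imaging = (1 + 4·5 + 15)/6 = 36/6 = 6
te_Data extraction = (5 + 4·10 + 27)/6 = 72/6 = 12
te_Statistical analysis = (3 + 4·6 + 9)/6 = 36/6 = 6
te_Replicate run = (2 + 4·3 + 4)/6 = 18/6 = 3
te_Write-up = (6 + 4·9 + 12)/6 = 54/6 = 9

Forward pass:
ES_Equipment setup = 0; EF_Equipment setup = 4
ES_Calibration = 0; EF_Calibration = 8
ES_Sample prep = 0; EF_Sample prep = 8
ES_Run assay = 8; EF_Run assay = 8+14 = 22
ES_Incubation = 4; EF_Incubation = 4+2 = 6
ES_Imaging = 4; EF_Imaging = 4+6 = 10
ES_Data extraction = 8; EF_Data extraction = 8+12 = 20
ES_Statistical analysis = 8; EF_Statistical analysis = 8+6 = 14
ES_Replicate run = 8; EF_Replicate run = 8+3 = 11
ES_Write-up = max(EF_Run assay=22, EF_Incubation=6, EF_Imaging=10, EF_Data extraction=20, EF_Statistical analysis=14, EF_Replicate run=11) = 22; EF_Write-up = 22+9 = 31
Expected project duration μ = 31 days. Critical path: Sample prep → Run assay → Write-up.

31 days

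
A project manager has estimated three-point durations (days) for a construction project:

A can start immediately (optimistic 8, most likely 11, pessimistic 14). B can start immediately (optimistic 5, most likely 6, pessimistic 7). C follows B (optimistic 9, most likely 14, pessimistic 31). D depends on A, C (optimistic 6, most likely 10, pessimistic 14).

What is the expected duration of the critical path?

32 days

te_A = (8 + 4·11 + 14)/6 = 66/6 = 11
te_B = (5 + 4·6 + 7)/6 = 36/6 = 6
te_C = (9 + 4·14 + 31)/6 = 96/6 = 16
te_D = (6 + 4·10 + 14)/6 = 60/6 = 10

Forward pass:
ES_A = 0; EF_A = 11
ES_B = 0; EF_B = 6
ES_C = 6; EF_C = 6+16 = 22
ES_D = max(EF_A=11, EF_C=22) = 22; EF_D = 22+10 = 32
Expected project duration μ = 32 days. Critical path: B → C → D.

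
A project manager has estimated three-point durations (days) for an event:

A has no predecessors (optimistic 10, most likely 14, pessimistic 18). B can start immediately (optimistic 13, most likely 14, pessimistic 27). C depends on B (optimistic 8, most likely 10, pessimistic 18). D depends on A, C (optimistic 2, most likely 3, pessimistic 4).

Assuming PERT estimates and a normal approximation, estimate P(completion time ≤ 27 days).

te_A = (10 + 4·14 + 18)/6 = 84/6 = 14; σ²_A = ((18−10)/6)² = 1.778
te_B = (13 + 4·14 + 27)/6 = 96/6 = 16; σ²_B = ((27−13)/6)² = 5.444
te_C = (8 + 4·10 + 18)/6 = 66/6 = 11; σ²_C = ((18−8)/6)² = 2.778
te_D = (2 + 4·3 + 4)/6 = 18/6 = 3; σ²_D = ((4−2)/6)² = 0.111

Forward pass:
ES_A = 0; EF_A = 14
ES_B = 0; EF_B = 16
ES_C = 16; EF_C = 16+11 = 27
ES_D = max(EF_A=14, EF_C=27) = 27; EF_D = 27+3 = 30
Expected project duration μ = 30 days. Critical path: B → C → D.

Variance along critical path = 5.444 + 2.778 + 0.111 = 8.333; σ = √8.333 = 2.887 days.
Z = (27 − 30) / 2.887 = -1.039
P(T ≤ 27) = Φ(-1.039) ≈ 0.149

0.149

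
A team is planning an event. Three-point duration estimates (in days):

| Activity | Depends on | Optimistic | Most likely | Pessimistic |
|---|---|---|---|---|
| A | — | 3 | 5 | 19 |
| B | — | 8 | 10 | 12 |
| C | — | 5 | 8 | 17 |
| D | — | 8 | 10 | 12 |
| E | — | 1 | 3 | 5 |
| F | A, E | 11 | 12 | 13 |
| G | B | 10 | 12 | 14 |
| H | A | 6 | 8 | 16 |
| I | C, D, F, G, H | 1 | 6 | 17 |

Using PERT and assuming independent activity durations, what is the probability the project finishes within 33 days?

te_A = (3 + 4·5 + 19)/6 = 42/6 = 7; σ²_A = ((19−3)/6)² = 7.111
te_B = (8 + 4·10 + 12)/6 = 60/6 = 10; σ²_B = ((12−8)/6)² = 0.444
te_C = (5 + 4·8 + 17)/6 = 54/6 = 9; σ²_C = ((17−5)/6)² = 4.000
te_D = (8 + 4·10 + 12)/6 = 60/6 = 10; σ²_D = ((12−8)/6)² = 0.444
te_E = (1 + 4·3 + 5)/6 = 18/6 = 3; σ²_E = ((5−1)/6)² = 0.444
te_F = (11 + 4·12 + 13)/6 = 72/6 = 12; σ²_F = ((13−11)/6)² = 0.111
te_G = (10 + 4·12 + 14)/6 = 72/6 = 12; σ²_G = ((14−10)/6)² = 0.444
te_H = (6 + 4·8 + 16)/6 = 54/6 = 9; σ²_H = ((16−6)/6)² = 2.778
te_I = (1 + 4·6 + 17)/6 = 42/6 = 7; σ²_I = ((17−1)/6)² = 7.111

Forward pass:
ES_A = 0; EF_A = 7
ES_B = 0; EF_B = 10
ES_C = 0; EF_C = 9
ES_D = 0; EF_D = 10
ES_E = 0; EF_E = 3
ES_F = max(EF_A=7, EF_E=3) = 7; EF_F = 7+12 = 19
ES_G = 10; EF_G = 10+12 = 22
ES_H = 7; EF_H = 7+9 = 16
ES_I = max(EF_C=9, EF_D=10, EF_F=19, EF_G=22, EF_H=16) = 22; EF_I = 22+7 = 29
Expected project duration μ = 29 days. Critical path: B → G → I.

Variance along critical path = 0.444 + 0.444 + 7.111 = 8.000; σ = √8.000 = 2.828 days.
Z = (33 − 29) / 2.828 = 1.414
P(T ≤ 33) = Φ(1.414) ≈ 0.921

0.921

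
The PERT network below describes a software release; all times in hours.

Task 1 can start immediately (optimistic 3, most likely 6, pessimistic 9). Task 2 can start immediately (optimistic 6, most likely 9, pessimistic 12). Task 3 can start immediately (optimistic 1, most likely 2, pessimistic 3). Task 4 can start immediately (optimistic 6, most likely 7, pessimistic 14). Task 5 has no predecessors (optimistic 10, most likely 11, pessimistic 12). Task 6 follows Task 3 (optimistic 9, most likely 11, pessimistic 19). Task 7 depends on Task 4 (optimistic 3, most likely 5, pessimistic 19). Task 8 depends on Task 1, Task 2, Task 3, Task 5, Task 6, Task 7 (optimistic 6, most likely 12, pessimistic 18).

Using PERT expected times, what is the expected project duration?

27 hours

te_Task 1 = (3 + 4·6 + 9)/6 = 36/6 = 6
te_Task 2 = (6 + 4·9 + 12)/6 = 54/6 = 9
te_Task 3 = (1 + 4·2 + 3)/6 = 12/6 = 2
te_Task 4 = (6 + 4·7 + 14)/6 = 48/6 = 8
te_Task 5 = (10 + 4·11 + 12)/6 = 66/6 = 11
te_Task 6 = (9 + 4·11 + 19)/6 = 72/6 = 12
te_Task 7 = (3 + 4·5 + 19)/6 = 42/6 = 7
te_Task 8 = (6 + 4·12 + 18)/6 = 72/6 = 12

Forward pass:
ES_Task 1 = 0; EF_Task 1 = 6
ES_Task 2 = 0; EF_Task 2 = 9
ES_Task 3 = 0; EF_Task 3 = 2
ES_Task 4 = 0; EF_Task 4 = 8
ES_Task 5 = 0; EF_Task 5 = 11
ES_Task 6 = 2; EF_Task 6 = 2+12 = 14
ES_Task 7 = 8; EF_Task 7 = 8+7 = 15
ES_Task 8 = max(EF_Task 1=6, EF_Task 2=9, EF_Task 3=2, EF_Task 5=11, EF_Task 6=14, EF_Task 7=15) = 15; EF_Task 8 = 15+12 = 27
Expected project duration μ = 27 hours. Critical path: Task 4 → Task 7 → Task 8.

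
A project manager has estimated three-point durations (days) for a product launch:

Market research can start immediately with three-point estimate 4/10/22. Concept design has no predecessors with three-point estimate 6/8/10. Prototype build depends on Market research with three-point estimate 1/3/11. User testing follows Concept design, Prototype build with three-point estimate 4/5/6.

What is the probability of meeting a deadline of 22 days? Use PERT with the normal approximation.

te_Market research = (4 + 4·10 + 22)/6 = 66/6 = 11; σ²_Market research = ((22−4)/6)² = 9.000
te_Concept design = (6 + 4·8 + 10)/6 = 48/6 = 8; σ²_Concept design = ((10−6)/6)² = 0.444
te_Prototype build = (1 + 4·3 + 11)/6 = 24/6 = 4; σ²_Prototype build = ((11−1)/6)² = 2.778
te_User testing = (4 + 4·5 + 6)/6 = 30/6 = 5; σ²_User testing = ((6−4)/6)² = 0.111

Forward pass:
ES_Market research = 0; EF_Market research = 11
ES_Concept design = 0; EF_Concept design = 8
ES_Prototype build = 11; EF_Prototype build = 11+4 = 15
ES_User testing = max(EF_Concept design=8, EF_Prototype build=15) = 15; EF_User testing = 15+5 = 20
Expected project duration μ = 20 days. Critical path: Market research → Prototype build → User testing.

Variance along critical path = 9.000 + 2.778 + 0.111 = 11.889; σ = √11.889 = 3.448 days.
Z = (22 − 20) / 3.448 = 0.580
P(T ≤ 22) = Φ(0.580) ≈ 0.719

0.719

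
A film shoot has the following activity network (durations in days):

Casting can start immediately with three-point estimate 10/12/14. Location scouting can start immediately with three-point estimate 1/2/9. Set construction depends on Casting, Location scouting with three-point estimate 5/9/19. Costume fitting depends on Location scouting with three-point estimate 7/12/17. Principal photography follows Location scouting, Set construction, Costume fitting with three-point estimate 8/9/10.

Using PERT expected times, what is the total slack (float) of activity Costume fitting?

te_Casting = (10 + 4·12 + 14)/6 = 72/6 = 12
te_Location scouting = (1 + 4·2 + 9)/6 = 18/6 = 3
te_Set construction = (5 + 4·9 + 19)/6 = 60/6 = 10
te_Costume fitting = (7 + 4·12 + 17)/6 = 72/6 = 12
te_Principal photography = (8 + 4·9 + 10)/6 = 54/6 = 9

Forward pass:
ES_Casting = 0; EF_Casting = 12
ES_Location scouting = 0; EF_Location scouting = 3
ES_Set construction = max(EF_Casting=12, EF_Location scouting=3) = 12; EF_Set construction = 12+10 = 22
ES_Costume fitting = 3; EF_Costume fitting = 3+12 = 15
ES_Principal photography = max(EF_Location scouting=3, EF_Set construction=22, EF_Costume fitting=15) = 22; EF_Principal photography = 22+9 = 31
Expected project duration μ = 31 days. Critical path: Casting → Set construction → Principal photography.

Backward pass:
LF_Principal photography = 31; LS_Principal photography = 31−9 = 22
LF_Costume fitting = LS_Principal photography = 22; LS_Costume fitting = 22−12 = 10
LF_Set construction = LS_Principal photography = 22; LS_Set construction = 22−10 = 12
LF_Location scouting = min(LS_Set construction=12, LS_Costume fitting=10, LS_Principal photography=22) = 10; LS_Location scouting = 10−3 = 7
LF_Casting = LS_Set construction = 12; LS_Casting = 12−12 = 0
Slack_Costume fitting = LS_Costume fitting − ES_Costume fitting = 10 − 3 = 7

7 days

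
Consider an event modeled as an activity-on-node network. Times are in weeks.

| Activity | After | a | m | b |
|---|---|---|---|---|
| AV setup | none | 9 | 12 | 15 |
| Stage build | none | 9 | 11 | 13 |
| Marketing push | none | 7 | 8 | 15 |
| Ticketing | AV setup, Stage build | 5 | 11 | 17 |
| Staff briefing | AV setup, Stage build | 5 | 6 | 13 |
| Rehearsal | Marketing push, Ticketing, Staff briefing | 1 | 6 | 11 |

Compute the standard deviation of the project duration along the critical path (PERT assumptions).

2.79 weeks

te_AV setup = (9 + 4·12 + 15)/6 = 72/6 = 12; σ²_AV setup = ((15−9)/6)² = 1.000
te_Stage build = (9 + 4·11 + 13)/6 = 66/6 = 11; σ²_Stage build = ((13−9)/6)² = 0.444
te_Marketing push = (7 + 4·8 + 15)/6 = 54/6 = 9; σ²_Marketing push = ((15−7)/6)² = 1.778
te_Ticketing = (5 + 4·11 + 17)/6 = 66/6 = 11; σ²_Ticketing = ((17−5)/6)² = 4.000
te_Staff briefing = (5 + 4·6 + 13)/6 = 42/6 = 7; σ²_Staff briefing = ((13−5)/6)² = 1.778
te_Rehearsal = (1 + 4·6 + 11)/6 = 36/6 = 6; σ²_Rehearsal = ((11−1)/6)² = 2.778

Forward pass:
ES_AV setup = 0; EF_AV setup = 12
ES_Stage build = 0; EF_Stage build = 11
ES_Marketing push = 0; EF_Marketing push = 9
ES_Ticketing = max(EF_AV setup=12, EF_Stage build=11) = 12; EF_Ticketing = 12+11 = 23
ES_Staff briefing = max(EF_AV setup=12, EF_Stage build=11) = 12; EF_Staff briefing = 12+7 = 19
ES_Rehearsal = max(EF_Marketing push=9, EF_Ticketing=23, EF_Staff briefing=19) = 23; EF_Rehearsal = 23+6 = 29
Expected project duration μ = 29 weeks. Critical path: AV setup → Ticketing → Rehearsal.

Variance along critical path = 1.000 + 4.000 + 2.778 = 7.778
σ = √7.778 = 2.789 weeks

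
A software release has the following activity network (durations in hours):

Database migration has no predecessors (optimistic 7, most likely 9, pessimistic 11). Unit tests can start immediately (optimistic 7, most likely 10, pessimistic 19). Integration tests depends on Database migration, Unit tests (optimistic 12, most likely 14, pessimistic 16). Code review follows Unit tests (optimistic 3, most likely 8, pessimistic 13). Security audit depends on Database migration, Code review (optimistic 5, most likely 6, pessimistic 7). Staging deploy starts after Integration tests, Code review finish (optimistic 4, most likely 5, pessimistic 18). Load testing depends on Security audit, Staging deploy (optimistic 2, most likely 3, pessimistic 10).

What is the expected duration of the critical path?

te_Database migration = (7 + 4·9 + 11)/6 = 54/6 = 9
te_Unit tests = (7 + 4·10 + 19)/6 = 66/6 = 11
te_Integration tests = (12 + 4·14 + 16)/6 = 84/6 = 14
te_Code review = (3 + 4·8 + 13)/6 = 48/6 = 8
te_Security audit = (5 + 4·6 + 7)/6 = 36/6 = 6
te_Staging deploy = (4 + 4·5 + 18)/6 = 42/6 = 7
te_Load testing = (2 + 4·3 + 10)/6 = 24/6 = 4

Forward pass:
ES_Database migration = 0; EF_Database migration = 9
ES_Unit tests = 0; EF_Unit tests = 11
ES_Integration tests = max(EF_Database migration=9, EF_Unit tests=11) = 11; EF_Integration tests = 11+14 = 25
ES_Code review = 11; EF_Code review = 11+8 = 19
ES_Security audit = max(EF_Database migration=9, EF_Code review=19) = 19; EF_Security audit = 19+6 = 25
ES_Staging deploy = max(EF_Integration tests=25, EF_Code review=19) = 25; EF_Staging deploy = 25+7 = 32
ES_Load testing = max(EF_Security audit=25, EF_Staging deploy=32) = 32; EF_Load testing = 32+4 = 36
Expected project duration μ = 36 hours. Critical path: Unit tests → Integration tests → Staging deploy → Load testing.

36 hours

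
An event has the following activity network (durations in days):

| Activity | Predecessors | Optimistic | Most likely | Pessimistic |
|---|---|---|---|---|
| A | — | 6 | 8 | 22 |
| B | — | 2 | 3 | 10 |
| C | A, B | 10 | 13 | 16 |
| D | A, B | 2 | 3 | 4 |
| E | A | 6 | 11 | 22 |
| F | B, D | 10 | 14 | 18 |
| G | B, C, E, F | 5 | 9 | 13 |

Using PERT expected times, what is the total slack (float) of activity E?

te_A = (6 + 4·8 + 22)/6 = 60/6 = 10
te_B = (2 + 4·3 + 10)/6 = 24/6 = 4
te_C = (10 + 4·13 + 16)/6 = 78/6 = 13
te_D = (2 + 4·3 + 4)/6 = 18/6 = 3
te_E = (6 + 4·11 + 22)/6 = 72/6 = 12
te_F = (10 + 4·14 + 18)/6 = 84/6 = 14
te_G = (5 + 4·9 + 13)/6 = 54/6 = 9

Forward pass:
ES_A = 0; EF_A = 10
ES_B = 0; EF_B = 4
ES_C = max(EF_A=10, EF_B=4) = 10; EF_C = 10+13 = 23
ES_D = max(EF_A=10, EF_B=4) = 10; EF_D = 10+3 = 13
ES_E = 10; EF_E = 10+12 = 22
ES_F = max(EF_B=4, EF_D=13) = 13; EF_F = 13+14 = 27
ES_G = max(EF_B=4, EF_C=23, EF_E=22, EF_F=27) = 27; EF_G = 27+9 = 36
Expected project duration μ = 36 days. Critical path: A → D → F → G.

Backward pass:
LF_G = 36; LS_G = 36−9 = 27
LF_F = LS_G = 27; LS_F = 27−14 = 13
LF_E = LS_G = 27; LS_E = 27−12 = 15
LF_D = LS_F = 13; LS_D = 13−3 = 10
LF_C = LS_G = 27; LS_C = 27−13 = 14
LF_B = min(LS_C=14, LS_D=10, LS_F=13, LS_G=27) = 10; LS_B = 10−4 = 6
LF_A = min(LS_C=14, LS_D=10, LS_E=15) = 10; LS_A = 10−10 = 0
Slack_E = LS_E − ES_E = 15 − 10 = 5

5 days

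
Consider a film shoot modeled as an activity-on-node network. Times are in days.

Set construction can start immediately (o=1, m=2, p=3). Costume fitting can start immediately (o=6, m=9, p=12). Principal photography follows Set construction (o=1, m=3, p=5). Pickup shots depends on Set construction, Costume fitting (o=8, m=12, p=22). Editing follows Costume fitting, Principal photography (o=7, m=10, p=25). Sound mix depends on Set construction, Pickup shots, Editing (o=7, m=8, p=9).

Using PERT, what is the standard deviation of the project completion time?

te_Set construction = (1 + 4·2 + 3)/6 = 12/6 = 2; σ²_Set construction = ((3−1)/6)² = 0.111
te_Costume fitting = (6 + 4·9 + 12)/6 = 54/6 = 9; σ²_Costume fitting = ((12−6)/6)² = 1.000
te_Principal photography = (1 + 4·3 + 5)/6 = 18/6 = 3; σ²_Principal photography = ((5−1)/6)² = 0.444
te_Pickup shots = (8 + 4·12 + 22)/6 = 78/6 = 13; σ²_Pickup shots = ((22−8)/6)² = 5.444
te_Editing = (7 + 4·10 + 25)/6 = 72/6 = 12; σ²_Editing = ((25−7)/6)² = 9.000
te_Sound mix = (7 + 4·8 + 9)/6 = 48/6 = 8; σ²_Sound mix = ((9−7)/6)² = 0.111

Forward pass:
ES_Set construction = 0; EF_Set construction = 2
ES_Costume fitting = 0; EF_Costume fitting = 9
ES_Principal photography = 2; EF_Principal photography = 2+3 = 5
ES_Pickup shots = max(EF_Set construction=2, EF_Costume fitting=9) = 9; EF_Pickup shots = 9+13 = 22
ES_Editing = max(EF_Costume fitting=9, EF_Principal photography=5) = 9; EF_Editing = 9+12 = 21
ES_Sound mix = max(EF_Set construction=2, EF_Pickup shots=22, EF_Editing=21) = 22; EF_Sound mix = 22+8 = 30
Expected project duration μ = 30 days. Critical path: Costume fitting → Pickup shots → Sound mix.

Variance along critical path = 1.000 + 5.444 + 0.111 = 6.556
σ = √6.556 = 2.560 days

2.56 days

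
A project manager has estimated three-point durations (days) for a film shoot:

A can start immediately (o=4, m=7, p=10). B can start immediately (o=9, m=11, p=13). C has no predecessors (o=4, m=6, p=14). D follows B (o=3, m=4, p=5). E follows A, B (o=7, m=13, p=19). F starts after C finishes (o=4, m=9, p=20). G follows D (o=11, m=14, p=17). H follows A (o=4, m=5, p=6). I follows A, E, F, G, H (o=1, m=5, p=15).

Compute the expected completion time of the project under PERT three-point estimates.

te_A = (4 + 4·7 + 10)/6 = 42/6 = 7
te_B = (9 + 4·11 + 13)/6 = 66/6 = 11
te_C = (4 + 4·6 + 14)/6 = 42/6 = 7
te_D = (3 + 4·4 + 5)/6 = 24/6 = 4
te_E = (7 + 4·13 + 19)/6 = 78/6 = 13
te_F = (4 + 4·9 + 20)/6 = 60/6 = 10
te_G = (11 + 4·14 + 17)/6 = 84/6 = 14
te_H = (4 + 4·5 + 6)/6 = 30/6 = 5
te_I = (1 + 4·5 + 15)/6 = 36/6 = 6

Forward pass:
ES_A = 0; EF_A = 7
ES_B = 0; EF_B = 11
ES_C = 0; EF_C = 7
ES_D = 11; EF_D = 11+4 = 15
ES_E = max(EF_A=7, EF_B=11) = 11; EF_E = 11+13 = 24
ES_F = 7; EF_F = 7+10 = 17
ES_G = 15; EF_G = 15+14 = 29
ES_H = 7; EF_H = 7+5 = 12
ES_I = max(EF_A=7, EF_E=24, EF_F=17, EF_G=29, EF_H=12) = 29; EF_I = 29+6 = 35
Expected project duration μ = 35 days. Critical path: B → D → G → I.

35 days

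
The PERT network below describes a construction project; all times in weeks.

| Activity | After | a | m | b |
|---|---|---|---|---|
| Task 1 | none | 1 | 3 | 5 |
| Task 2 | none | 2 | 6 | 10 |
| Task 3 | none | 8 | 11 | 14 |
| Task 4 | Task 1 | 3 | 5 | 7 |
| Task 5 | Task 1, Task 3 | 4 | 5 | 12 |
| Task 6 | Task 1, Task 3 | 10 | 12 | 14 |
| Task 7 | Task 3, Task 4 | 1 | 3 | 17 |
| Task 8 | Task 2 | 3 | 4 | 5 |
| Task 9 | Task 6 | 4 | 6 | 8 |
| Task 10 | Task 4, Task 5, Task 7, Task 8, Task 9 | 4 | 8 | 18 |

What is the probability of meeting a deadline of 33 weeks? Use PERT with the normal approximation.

0.032

te_Task 1 = (1 + 4·3 + 5)/6 = 18/6 = 3; σ²_Task 1 = ((5−1)/6)² = 0.444
te_Task 2 = (2 + 4·6 + 10)/6 = 36/6 = 6; σ²_Task 2 = ((10−2)/6)² = 1.778
te_Task 3 = (8 + 4·11 + 14)/6 = 66/6 = 11; σ²_Task 3 = ((14−8)/6)² = 1.000
te_Task 4 = (3 + 4·5 + 7)/6 = 30/6 = 5; σ²_Task 4 = ((7−3)/6)² = 0.444
te_Task 5 = (4 + 4·5 + 12)/6 = 36/6 = 6; σ²_Task 5 = ((12−4)/6)² = 1.778
te_Task 6 = (10 + 4·12 + 14)/6 = 72/6 = 12; σ²_Task 6 = ((14−10)/6)² = 0.444
te_Task 7 = (1 + 4·3 + 17)/6 = 30/6 = 5; σ²_Task 7 = ((17−1)/6)² = 7.111
te_Task 8 = (3 + 4·4 + 5)/6 = 24/6 = 4; σ²_Task 8 = ((5−3)/6)² = 0.111
te_Task 9 = (4 + 4·6 + 8)/6 = 36/6 = 6; σ²_Task 9 = ((8−4)/6)² = 0.444
te_Task 10 = (4 + 4·8 + 18)/6 = 54/6 = 9; σ²_Task 10 = ((18−4)/6)² = 5.444

Forward pass:
ES_Task 1 = 0; EF_Task 1 = 3
ES_Task 2 = 0; EF_Task 2 = 6
ES_Task 3 = 0; EF_Task 3 = 11
ES_Task 4 = 3; EF_Task 4 = 3+5 = 8
ES_Task 5 = max(EF_Task 1=3, EF_Task 3=11) = 11; EF_Task 5 = 11+6 = 17
ES_Task 6 = max(EF_Task 1=3, EF_Task 3=11) = 11; EF_Task 6 = 11+12 = 23
ES_Task 7 = max(EF_Task 3=11, EF_Task 4=8) = 11; EF_Task 7 = 11+5 = 16
ES_Task 8 = 6; EF_Task 8 = 6+4 = 10
ES_Task 9 = 23; EF_Task 9 = 23+6 = 29
ES_Task 10 = max(EF_Task 4=8, EF_Task 5=17, EF_Task 7=16, EF_Task 8=10, EF_Task 9=29) = 29; EF_Task 10 = 29+9 = 38
Expected project duration μ = 38 weeks. Critical path: Task 3 → Task 6 → Task 9 → Task 10.

Variance along critical path = 1.000 + 0.444 + 0.444 + 5.444 = 7.333; σ = √7.333 = 2.708 weeks.
Z = (33 − 38) / 2.708 = -1.846
P(T ≤ 33) = Φ(-1.846) ≈ 0.032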